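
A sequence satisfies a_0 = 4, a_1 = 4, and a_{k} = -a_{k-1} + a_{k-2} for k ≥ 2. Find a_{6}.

-12

The ordinary generating function has denominator 1 + t - t^2.
Iterating the recurrence: a_0,…,a_{6} = 4, 4, 0, 4, -4, 8, -12.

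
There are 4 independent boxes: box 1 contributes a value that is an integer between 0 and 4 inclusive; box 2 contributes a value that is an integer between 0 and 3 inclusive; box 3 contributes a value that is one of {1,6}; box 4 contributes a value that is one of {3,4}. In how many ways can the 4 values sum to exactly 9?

8

The generating function for the choices is (1 + y + y^2 + y^3 + y^4)·(1 + y + y^2 + y^3)·(y + y^6)·(y^3 + y^4); the count is [y^9].
(1 + y + y^2 + y^3 + y^4) has coefficients 1,1,1,1,1 for degrees 0…4.
(1 + y + y^2 + y^3) has coefficients 1,1,1,1,0,0,0,0,0,0 for degrees 0…9.
Multiplying by (y + y^6) gives running coefficients 0,1,1,1,1,0,1,1,1,1 for degrees 0…9.
Finally multiplying by (y^3 + y^4), the product of all factors after the first has coefficients 0,0,0,0,1,2,2,2,1,1 for degrees 0…9.
[y^9] = 1·1 + 1·1 + 1·2 + 1·2 + 1·2 = 8.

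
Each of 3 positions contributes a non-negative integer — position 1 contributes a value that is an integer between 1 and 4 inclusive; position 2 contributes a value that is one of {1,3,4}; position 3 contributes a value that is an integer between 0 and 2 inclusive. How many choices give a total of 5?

The generating function for the choices is (q + q^2 + q^3 + q^4)·(q + q^3 + q^4)·(1 + q + q^2); the count is [q^5].
(q + q^2 + q^3 + q^4) has coefficients 0,1,1,1,1 for degrees 0…4.
(q + q^3 + q^4) has coefficients 0,1,0,1,1,0 for degrees 0…5.
Finally multiplying by (1 + q + q^2), the product of all factors after the first has coefficients 0,1,1,2,2,2 for degrees 0…5.
[q^5] = 1·2 + 1·2 + 1·1 + 1·1 = 6.

6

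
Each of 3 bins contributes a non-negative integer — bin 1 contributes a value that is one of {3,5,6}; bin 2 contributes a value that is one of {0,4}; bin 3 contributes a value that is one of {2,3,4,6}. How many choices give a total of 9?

4

The generating function for the choices is (x³ + x⁵ + x⁶)·(1 + x⁴)·(x² + x³ + x⁴ + x⁶); the count is [x⁹].
(x³ + x⁵ + x⁶) has coefficients 0,0,0,1,0,1,1 for degrees 0…6.
(1 + x⁴) has coefficients 1,0,0,0,1,0,0,0,0,0 for degrees 0…9.
Finally multiplying by (x² + x³ + x⁴ + x⁶), the product of all factors after the first has coefficients 0,0,1,1,1,0,2,1,1,0 for degrees 0…9.
[x⁹] = 1·2 + 1·1 + 1·1 = 4.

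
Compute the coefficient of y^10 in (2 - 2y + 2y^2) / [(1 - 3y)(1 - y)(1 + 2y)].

83624

Partial fractions give a closed form: a_n = (7/5)·3^n + (-1/3)·1^n + (14/15)·(-2)^n.
At n = 10: a_10 = 83624.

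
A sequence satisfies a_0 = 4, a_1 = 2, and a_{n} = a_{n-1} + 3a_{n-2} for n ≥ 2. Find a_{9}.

The ordinary generating function has denominator 1 - x - 3x^2.
Iterating the recurrence: a_0,…,a_{9} = 4, 2, 14, 20, 62, 122, 308, 674, 1598, 3620.

3620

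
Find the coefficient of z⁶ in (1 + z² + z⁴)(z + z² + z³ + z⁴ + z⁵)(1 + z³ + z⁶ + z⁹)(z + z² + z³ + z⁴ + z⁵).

(1 + z² + z⁴) has coefficients 1,0,1,0,1 for degrees 0…4.
(z + z² + z³ + z⁴ + z⁵) has coefficients 0,1,1,1,1,1,0 for degrees 0…6.
Multiplying by (1 + z³ + z⁶ + z⁹) gives running coefficients 0,1,1,1,2,2,1 for degrees 0…6.
Finally multiplying by (z + z² + z³ + z⁴ + z⁵), the product of all factors after the first has coefficients 0,0,1,2,3,5,7 for degrees 0…6.
[z⁶] = 1·7 + 1·3 + 1·1 = 11.

11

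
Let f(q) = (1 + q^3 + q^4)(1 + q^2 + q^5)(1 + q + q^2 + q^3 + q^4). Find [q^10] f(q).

(1 + q^3 + q^4) has coefficients 1,0,0,1,1 for degrees 0…4.
(1 + q^2 + q^5) has coefficients 1,0,1,0,0,1,0,0,0,0,0 for degrees 0…10.
Finally multiplying by (1 + q + q^2 + q^3 + q^4), the product of all factors after the first has coefficients 1,1,2,2,2,2,2,1,1,1,0 for degrees 0…10.
[q^10] = 1·0 + 1·1 + 1·2 = 3.

3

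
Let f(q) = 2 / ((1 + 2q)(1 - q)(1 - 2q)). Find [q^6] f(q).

170

The denominator gives the recurrence a_n = a_(n−1) + 4a_(n−2) − 4a_(n−3) for n ≥ 3; the numerator fixes a_0 = 2, a_1 = 2, a_2 = 10.
Iterating: 2, 2, 10, 10, 42, 42, 170, so a_6 = 170.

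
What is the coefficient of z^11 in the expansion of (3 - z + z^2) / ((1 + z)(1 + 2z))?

The denominator gives the recurrence a_n = −3a_(n−1) − 2a_(n−2) for n ≥ 3; the numerator fixes a_0 = 3, a_1 = -10, a_2 = 25.
Iterating: 3, -10, 25, -55, 115, -235, 475, -955, 1915, -3835, 7675, -15355, so a_11 = -15355.

-15355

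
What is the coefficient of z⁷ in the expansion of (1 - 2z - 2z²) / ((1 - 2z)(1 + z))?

-43

The denominator gives the recurrence a_n = a_(n−1) + 2a_(n−2) for n ≥ 3; the numerator fixes a_0 = 1, a_1 = -1, a_2 = -1.
Iterating: 1, -1, -1, -3, -5, -11, -21, -43, so a_7 = -43.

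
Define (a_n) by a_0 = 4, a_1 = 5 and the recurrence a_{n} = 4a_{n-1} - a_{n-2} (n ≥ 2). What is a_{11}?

2218331

The ordinary generating function has denominator 1 - 4y + y^2.
Iterating the recurrence: a_0,…,a_{11} = 4, 5, 16, 59, 220, 821, 3064, 11435, 42676, 159269, 594400, 2218331.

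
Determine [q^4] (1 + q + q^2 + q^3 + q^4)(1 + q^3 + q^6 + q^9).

2

(1 + q + q^2 + q^3 + q^4) has coefficients 1,1,1,1,1 for degrees 0…4.
(1 + q^3 + q^6 + q^9) has coefficients 1,0,0,1,0 for degrees 0…4.
[q^4] = 1·0 + 1·1 + 1·0 + 1·0 + 1·1 = 2.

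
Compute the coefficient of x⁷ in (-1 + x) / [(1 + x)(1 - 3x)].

-1093

The denominator gives the recurrence a_n = 2a_(n−1) + 3a_(n−2) for n ≥ 3; the numerator fixes a_0 = -1, a_1 = -1, a_2 = -5.
Iterating: -1, -1, -5, -13, -41, -121, -365, -1093, so a_7 = -1093.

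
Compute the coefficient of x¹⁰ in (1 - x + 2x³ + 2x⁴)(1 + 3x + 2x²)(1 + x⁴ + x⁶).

(1 - x + 2x³ + 2x⁴) has coefficients 1,-1,0,2,2 for degrees 0…4.
(1 + 3x + 2x²) has coefficients 1,3,2,0,0,0,0,0,0,0,0 for degrees 0…10.
Finally multiplying by (1 + x⁴ + x⁶), the product of all factors after the first has coefficients 1,3,2,0,1,3,3,3,2,0,0 for degrees 0…10.
[x¹⁰] = 1·0 − 1·0 + 2·3 + 2·3 = 12.

12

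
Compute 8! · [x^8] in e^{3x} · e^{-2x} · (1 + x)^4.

The EGF product rule gives c_8 = Σ_{k_1+k_2+k_3=8} C(8; k_1,k_2,k_3) · ∏ g_i(k_i), where e^{3x} gives (3)^k; e^{-2x} gives (-2)^k; (1+x)^4 gives the falling factorial (4)_k.
g_1(k) for k = 0…8: 1, 3, 9, 27, 81, 243, 729, 2187, 6561.
g_2(k) for k = 0…8: 1, -2, 4, -8, 16, -32, 64, -128, 256.
g_3(k) for k = 0…8: 1, 4, 12, 24, 24, 0, 0, 0, 0.
First combine the last two factors: h(k) = Σ_j C(k,j)·g_2(j)·g_3(k−j) for k = 0…8: 1, 2, 0, -8, 8, 48, -224, 320, 1536.
c_8 = Σ_k C(8,k)·g_1(k)·h(8−k) = 1·1·1536 + 8·3·320 + 28·9·(-224) + 56·27·48 + 70·81·8 + 56·243·(-8) + 8·2187·2 + 1·6561·1 = 1536 + 7680 − 56448 + 72576 + 45360 − 108864 + 34992 + 6561 = 3393.

3393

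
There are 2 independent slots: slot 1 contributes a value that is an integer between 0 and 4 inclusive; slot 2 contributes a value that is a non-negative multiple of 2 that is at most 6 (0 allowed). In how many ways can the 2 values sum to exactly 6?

3

The generating function for the choices is (1 + z + z^2 + z^3 + z^4)·(1 + z^2 + z^4 + z^6); the count is [z^6].
(1 + z + z^2 + z^3 + z^4) has coefficients 1,1,1,1,1 for degrees 0…4.
(1 + z^2 + z^4 + z^6) has coefficients 1,0,1,0,1,0,1 for degrees 0…6.
[z^6] = 1·1 + 1·0 + 1·1 + 1·0 + 1·1 = 3.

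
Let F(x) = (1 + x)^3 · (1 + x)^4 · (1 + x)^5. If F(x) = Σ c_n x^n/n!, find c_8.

The EGF product rule gives c_8 = Σ_{k_1+k_2+k_3=8} C(8; k_1,k_2,k_3) · ∏ g_i(k_i), where (1+x)^3 gives the falling factorial (3)_k; (1+x)^4 gives the falling factorial (4)_k; (1+x)^5 gives the falling factorial (5)_k.
g_1(k) for k = 0…8: 1, 3, 6, 6, 0, 0, 0, 0, 0.
g_2(k) for k = 0…8: 1, 4, 12, 24, 24, 0, 0, 0, 0.
g_3(k) for k = 0…8: 1, 5, 20, 60, 120, 120, 0, 0, 0.
First combine the last two factors: h(k) = Σ_j C(k,j)·g_2(j)·g_3(k−j) for k = 0…8: 1, 9, 72, 504, 3024, 15120, 60480, 181440, 362880.
c_8 = Σ_k C(8,k)·g_1(k)·h(8−k) = 1·1·362880 + 8·3·181440 + 28·6·60480 + 56·6·15120 = 362880 + 4354560 + 10160640 + 5080320 = 19958400.

19958400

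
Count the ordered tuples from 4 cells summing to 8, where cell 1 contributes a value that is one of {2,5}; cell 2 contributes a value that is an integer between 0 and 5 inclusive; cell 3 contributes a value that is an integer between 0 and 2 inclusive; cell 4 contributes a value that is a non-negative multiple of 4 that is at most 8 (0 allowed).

The generating function for the choices is (x^2 + x^5)·(1 + x + x^2 + x^3 + x^4 + x^5)·(1 + x + x^2)·(1 + x^4 + x^8); the count is [x^8].
(x^2 + x^5) has coefficients 0,0,1,0,0,1 for degrees 0…5.
(1 + x + x^2 + x^3 + x^4 + x^5) has coefficients 1,1,1,1,1,1,0,0,0 for degrees 0…8.
Multiplying by (1 + x + x^2) gives running coefficients 1,2,3,3,3,3,2,1,0 for degrees 0…8.
Finally multiplying by (1 + x^4 + x^8), the product of all factors after the first has coefficients 1,2,3,3,4,5,5,4,4 for degrees 0…8.
[x^8] = 1·5 + 1·3 = 8.

8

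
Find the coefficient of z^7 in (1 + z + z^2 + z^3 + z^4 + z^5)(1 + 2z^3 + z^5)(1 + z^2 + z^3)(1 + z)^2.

(1 + z + z^2 + z^3 + z^4 + z^5) has coefficients 1,1,1,1,1,1 for degrees 0…5.
(1 + 2z^3 + z^5) has coefficients 1,0,0,2,0,1,0,0 for degrees 0…7.
Multiplying by (1 + z^2 + z^3) gives running coefficients 1,0,1,3,0,3,2,1 for degrees 0…7.
Finally multiplying by (1 + z)^2, the product of all factors after the first has coefficients 1,2,2,5,7,6,8,8 for degrees 0…7.
[z^7] = 1·8 + 1·8 + 1·6 + 1·7 + 1·5 + 1·2 = 36.

36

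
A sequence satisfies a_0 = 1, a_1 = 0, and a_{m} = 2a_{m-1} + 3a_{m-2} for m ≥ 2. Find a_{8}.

The ordinary generating function has denominator 1 - 2y - 3y^2.
Iterating the recurrence: a_0,…,a_{8} = 1, 0, 3, 6, 21, 60, 183, 546, 1641.

1641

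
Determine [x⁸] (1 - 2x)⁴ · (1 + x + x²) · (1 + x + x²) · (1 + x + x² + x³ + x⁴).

9

(1 - 2x)⁴ has coefficients 1,-8,24,-32,16 for degrees 0…4.
(1 + x + x²) has coefficients 1,1,1,0,0,0,0,0,0 for degrees 0…8.
Multiplying by (1 + x + x²) gives running coefficients 1,2,3,2,1,0,0,0,0 for degrees 0…8.
Finally multiplying by (1 + x + x² + x³ + x⁴), the product of all factors after the first has coefficients 1,3,6,8,9,8,6,3,1 for degrees 0…8.
[x⁸] = 1·1 − 8·3 + 24·6 − 32·8 + 16·9 = 9.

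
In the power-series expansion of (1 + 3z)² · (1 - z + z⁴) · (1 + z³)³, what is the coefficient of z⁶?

(1 + 3z)² has coefficients 1,6,9 for degrees 0…2.
(1 - z + z⁴) has coefficients 1,-1,0,0,1,0,0 for degrees 0…6.
Finally multiplying by (1 + z³)³, the product of all factors after the first has coefficients 1,-1,0,3,-2,0,3 for degrees 0…6.
[z⁶] = 1·3 + 6·0 + 9·(-2) = -15.

-15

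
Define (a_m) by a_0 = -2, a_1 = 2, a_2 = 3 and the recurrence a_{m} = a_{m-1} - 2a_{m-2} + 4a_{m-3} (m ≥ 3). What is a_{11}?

-425

The ordinary generating function has denominator 1 - q + 2q^2 - 4q^3.
Iterating the recurrence: a_0,…,a_{11} = -2, 2, 3, -9, -7, 23, 1, -73, 17, 167, -159, -425.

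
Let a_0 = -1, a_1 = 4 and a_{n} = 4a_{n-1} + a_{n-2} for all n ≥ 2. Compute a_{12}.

The ordinary generating function has denominator 1 - 4y - y^2.
Iterating the recurrence: a_0,…,a_{12} = -1, 4, 15, 64, 271, 1148, 4863, 20600, 87263, 369652, 1565871, 6633136, 28098415.

28098415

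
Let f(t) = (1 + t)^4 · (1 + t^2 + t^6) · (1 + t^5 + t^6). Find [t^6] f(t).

7

(1 + t)^4 has coefficients 1,4,6,4,1 for degrees 0…4.
(1 + t^2 + t^6) has coefficients 1,0,1,0,0,0,1 for degrees 0…6.
Finally multiplying by (1 + t^5 + t^6), the product of all factors after the first has coefficients 1,0,1,0,0,1,2 for degrees 0…6.
[t^6] = 1·2 + 4·1 + 6·0 + 4·0 + 1·1 = 7.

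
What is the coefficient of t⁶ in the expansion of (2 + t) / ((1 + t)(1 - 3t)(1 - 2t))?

3614

Partial fractions give a closed form: a_n = (1/12)·(-1)^n + (21/4)·3^n + (-10/3)·2^n.
At n = 6: a_6 = 3614.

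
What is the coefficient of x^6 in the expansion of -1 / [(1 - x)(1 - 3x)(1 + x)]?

The denominator gives the recurrence a_n = 3a_(n−1) + a_(n−2) − 3a_(n−3) for n ≥ 3; the numerator fixes a_0 = -1, a_1 = -3, a_2 = -10.
Iterating: -1, -3, -10, -30, -91, -273, -820, so a_6 = -820.

-820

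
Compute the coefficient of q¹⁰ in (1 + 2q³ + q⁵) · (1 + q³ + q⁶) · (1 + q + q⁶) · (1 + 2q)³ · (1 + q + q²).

(1 + 2q³ + q⁵) has coefficients 1,0,0,2,0,1 for degrees 0…5.
(1 + q³ + q⁶) has coefficients 1,0,0,1,0,0,1,0,0,0,0 for degrees 0…10.
Multiplying by (1 + q + q⁶) gives running coefficients 1,1,0,1,1,0,2,1,0,1,0 for degrees 0…10.
Multiplying by (1 + 2q)³ gives running coefficients 1,7,18,21,15,18,22,21,30,29,14 for degrees 0…10.
Finally multiplying by (1 + q + q²), the product of all factors after the first has coefficients 1,8,26,46,54,54,55,61,73,80,73 for degrees 0…10.
[q¹⁰] = 1·73 + 2·61 + 1·54 = 249.

249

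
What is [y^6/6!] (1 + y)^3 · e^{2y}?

3040

The EGF product rule gives c_6 = Σ_{k_1+k_2=6} C(6; k_1,k_2) · ∏ g_i(k_i), where (1+y)^3 gives the falling factorial (3)_k; e^{2y} gives (2)^k.
g_1(k) for k = 0…6: 1, 3, 6, 6, 0, 0, 0.
g_2(k) for k = 0…6: 1, 2, 4, 8, 16, 32, 64.
c_6 = Σ_k C(6,k)·g_1(k)·g_2(6−k) = 1·1·64 + 6·3·32 + 15·6·16 + 20·6·8 = 64 + 576 + 1440 + 960 = 3040.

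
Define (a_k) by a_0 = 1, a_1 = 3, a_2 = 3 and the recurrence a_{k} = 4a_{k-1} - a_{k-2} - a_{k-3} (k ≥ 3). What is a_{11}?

219058

The ordinary generating function has denominator 1 - 4t + t^2 + t^3.
Iterating the recurrence: a_0,…,a_{11} = 1, 3, 3, 8, 26, 93, 338, 1233, 4501, 16433, 59998, 219058.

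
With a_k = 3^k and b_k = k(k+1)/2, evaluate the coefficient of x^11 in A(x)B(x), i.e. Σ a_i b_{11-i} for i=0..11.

199248

Write out a_i and b_{11-i} for i = 0,…,11 and sum the products.
Σ = 1·66 + 3·55 + 9·45 + 27·36 + 81·28 + 243·21 + 729·15 + 2187·10 + 6561·6 + 19683·3 + 59049·1 + 177147·0 = 199248.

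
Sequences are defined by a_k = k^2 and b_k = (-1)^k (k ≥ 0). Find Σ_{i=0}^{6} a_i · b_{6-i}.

21

The convolution is the x^6 coefficient of A(x)B(x).
Σ = 0·1 + 1·(-1) + 4·1 + 9·(-1) + 16·1 + 25·(-1) + 36·1 = 21.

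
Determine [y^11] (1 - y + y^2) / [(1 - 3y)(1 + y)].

The denominator gives the recurrence a_n = 2a_(n−1) + 3a_(n−2) for n ≥ 3; the numerator fixes a_0 = 1, a_1 = 1, a_2 = 6.
Iterating: 1, 1, 6, 15, 48, 141, 426, 1275, 3828, 11481, 34446, 103335, so a_11 = 103335.

103335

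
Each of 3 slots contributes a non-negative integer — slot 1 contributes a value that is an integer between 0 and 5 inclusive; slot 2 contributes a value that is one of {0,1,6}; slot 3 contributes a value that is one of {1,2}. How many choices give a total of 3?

The generating function for the choices is (1 + z + z² + z³ + z⁴ + z⁵)·(1 + z + z⁶)·(z + z²); the count is [z³].
(1 + z + z² + z³ + z⁴ + z⁵) has coefficients 1,1,1,1 for degrees 0…3.
(1 + z + z⁶) has coefficients 1,1,0,0 for degrees 0…3.
Finally multiplying by (z + z²), the product of all factors after the first has coefficients 0,1,2,1 for degrees 0…3.
[z³] = 1·1 + 1·2 + 1·1 + 1·0 = 4.

4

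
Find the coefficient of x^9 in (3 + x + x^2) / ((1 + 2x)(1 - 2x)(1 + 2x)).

-6912

The denominator gives the recurrence a_n = −2a_(n−1) + 4a_(n−2) + 8a_(n−3) for n ≥ 3; the numerator fixes a_0 = 3, a_1 = -5, a_2 = 23.
Iterating: 3, -5, 23, -42, 136, -256, 720, -1376, 3584, -6912, so a_9 = -6912.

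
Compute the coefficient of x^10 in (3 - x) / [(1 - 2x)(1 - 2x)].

28672

The denominator gives the recurrence a_n = 4a_(n−1) − 4a_(n−2) for n ≥ 2; the numerator fixes a_0 = 3, a_1 = 11.
Iterating: 3, 11, 32, 84, 208, 496, 1152, 2624, 5888, 13056, 28672, so a_10 = 28672.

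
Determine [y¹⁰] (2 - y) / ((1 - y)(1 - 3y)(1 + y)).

Partial fractions give a closed form: a_n = (-1/4)·1^n + (15/8)·3^n + (3/8)·(-1)^n.
At n = 10: a_10 = 110717.

110717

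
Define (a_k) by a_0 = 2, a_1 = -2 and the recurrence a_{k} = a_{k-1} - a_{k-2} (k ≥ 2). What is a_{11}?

The ordinary generating function has denominator 1 - x + x^2.
Iterating the recurrence: a_0,…,a_{11} = 2, -2, -4, -2, 2, 4, 2, -2, -4, -2, 2, 4.

4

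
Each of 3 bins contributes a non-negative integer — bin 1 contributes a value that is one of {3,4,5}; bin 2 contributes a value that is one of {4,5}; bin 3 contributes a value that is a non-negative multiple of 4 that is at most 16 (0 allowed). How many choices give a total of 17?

2

The generating function for the choices is (t^3 + t^4 + t^5)·(t^4 + t^5)·(1 + t^4 + t^8 + t^12 + t^16); the count is [t^17].
(t^3 + t^4 + t^5) has coefficients 0,0,0,1,1,1 for degrees 0…5.
(t^4 + t^5) has coefficients 0,0,0,0,1,1,0,0,0,0,0,0,0,0,0,0,0,0 for degrees 0…17.
Finally multiplying by (1 + t^4 + t^8 + t^12 + t^16), the product of all factors after the first has coefficients 0,0,0,0,1,1,0,0,1,1,0,0,1,1,0,0,1,1 for degrees 0…17.
[t^17] = 1·0 + 1·1 + 1·1 = 2.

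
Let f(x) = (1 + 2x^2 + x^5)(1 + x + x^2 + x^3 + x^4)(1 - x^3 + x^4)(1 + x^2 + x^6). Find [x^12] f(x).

5

(1 + 2x^2 + x^5) has coefficients 1,0,2,0,0,1 for degrees 0…5.
(1 + x + x^2 + x^3 + x^4) has coefficients 1,1,1,1,1,0,0,0,0,0,0,0,0 for degrees 0…12.
Multiplying by (1 - x^3 + x^4) gives running coefficients 1,1,1,0,1,0,0,0,1,0,0,0,0 for degrees 0…12.
Finally multiplying by (1 + x^2 + x^6), the product of all factors after the first has coefficients 1,1,2,1,2,0,2,1,2,0,2,0,0 for degrees 0…12.
[x^12] = 1·0 + 2·2 + 1·1 = 5.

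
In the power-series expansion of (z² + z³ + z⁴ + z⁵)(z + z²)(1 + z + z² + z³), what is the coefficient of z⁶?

7

(z² + z³ + z⁴ + z⁵) has coefficients 0,0,1,1,1,1 for degrees 0…5.
(z + z²) has coefficients 0,1,1,0,0,0,0 for degrees 0…6.
Finally multiplying by (1 + z + z² + z³), the product of all factors after the first has coefficients 0,1,2,2,2,1,0 for degrees 0…6.
[z⁶] = 1·2 + 1·2 + 1·2 + 1·1 = 7.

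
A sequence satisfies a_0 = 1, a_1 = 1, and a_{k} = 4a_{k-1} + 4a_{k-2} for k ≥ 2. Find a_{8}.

95488

The ordinary generating function has denominator 1 - 4x - 4x^2.
Iterating the recurrence: a_0,…,a_{8} = 1, 1, 8, 36, 176, 848, 4096, 19776, 95488.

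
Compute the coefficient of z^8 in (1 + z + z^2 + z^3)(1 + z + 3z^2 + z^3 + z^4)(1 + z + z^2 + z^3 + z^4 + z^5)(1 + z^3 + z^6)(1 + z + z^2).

142

(1 + z + z^2 + z^3) has coefficients 1,1,1,1 for degrees 0…3.
(1 + z + 3z^2 + z^3 + z^4) has coefficients 1,1,3,1,1,0,0,0,0 for degrees 0…8.
Multiplying by (1 + z + z^2 + z^3 + z^4 + z^5) gives running coefficients 1,2,5,6,7,7,6,5,2 for degrees 0…8.
Multiplying by (1 + z^3 + z^6) gives running coefficients 1,2,5,7,9,12,13,14,14 for degrees 0…8.
Finally multiplying by (1 + z + z^2), the product of all factors after the first has coefficients 1,3,8,14,21,28,34,39,41 for degrees 0…8.
[z^8] = 1·41 + 1·39 + 1·34 + 1·28 = 142.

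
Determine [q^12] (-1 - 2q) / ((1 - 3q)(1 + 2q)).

Partial fractions give a closed form: a_n = (-1)·3^n.
At n = 12: a_12 = -531441.

-531441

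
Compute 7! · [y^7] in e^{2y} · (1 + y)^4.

30144

The EGF product rule gives c_7 = Σ_{k_1+k_2=7} C(7; k_1,k_2) · ∏ g_i(k_i), where e^{2y} gives (2)^k; (1+y)^4 gives the falling factorial (4)_k.
g_1(k) for k = 0…7: 1, 2, 4, 8, 16, 32, 64, 128.
g_2(k) for k = 0…7: 1, 4, 12, 24, 24, 0, 0, 0.
c_7 = Σ_k C(7,k)·g_1(k)·g_2(7−k) = 35·8·24 + 35·16·24 + 21·32·12 + 7·64·4 + 1·128·1 = 6720 + 13440 + 8064 + 1792 + 128 = 30144.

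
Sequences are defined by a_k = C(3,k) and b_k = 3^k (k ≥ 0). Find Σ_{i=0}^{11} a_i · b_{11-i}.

419904

The convolution is the t^11 coefficient of A(t)B(t).
Σ = 1·177147 + 3·59049 + 3·19683 + 1·6561 + 0·2187 + 0·729 + 0·243 + 0·81 + 0·27 + 0·9 + 0·3 + 0·1 = 419904.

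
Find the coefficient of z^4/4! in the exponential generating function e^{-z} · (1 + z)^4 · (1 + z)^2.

The EGF product rule gives c_4 = Σ_{k_1+k_2+k_3=4} C(4; k_1,k_2,k_3) · ∏ g_i(k_i), where e^{-z} gives (-1)^k; (1+z)^4 gives the falling factorial (4)_k; (1+z)^2 gives the falling factorial (2)_k.
g_1(k) for k = 0…4: 1, -1, 1, -1, 1.
g_2(k) for k = 0…4: 1, 4, 12, 24, 24.
g_3(k) for k = 0…4: 1, 2, 2, 0, 0.
First combine the last two factors: h(k) = Σ_j C(k,j)·g_2(j)·g_3(k−j) for k = 0…4: 1, 6, 30, 120, 360.
c_4 = Σ_k C(4,k)·g_1(k)·h(4−k) = 1·1·360 + 4·(-1)·120 + 6·1·30 + 4·(-1)·6 + 1·1·1 = 360 − 480 + 180 − 24 + 1 = 37.

37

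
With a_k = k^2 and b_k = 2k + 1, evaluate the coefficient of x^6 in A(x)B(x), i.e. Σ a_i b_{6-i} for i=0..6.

The convolution is the t^6 coefficient of A(t)B(t).
Σ = 0·13 + 1·11 + 4·9 + 9·7 + 16·5 + 25·3 + 36·1 = 301.

301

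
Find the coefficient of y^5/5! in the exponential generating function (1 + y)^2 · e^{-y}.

-11

The EGF product rule gives c_5 = Σ_{k_1+k_2=5} C(5; k_1,k_2) · ∏ g_i(k_i), where (1+y)^2 gives the falling factorial (2)_k; e^{-y} gives (-1)^k.
g_1(k) for k = 0…5: 1, 2, 2, 0, 0, 0.
g_2(k) for k = 0…5: 1, -1, 1, -1, 1, -1.
c_5 = Σ_k C(5,k)·g_1(k)·g_2(5−k) = 1·1·(-1) + 5·2·1 + 10·2·(-1) = −1 + 10 − 20 = -11.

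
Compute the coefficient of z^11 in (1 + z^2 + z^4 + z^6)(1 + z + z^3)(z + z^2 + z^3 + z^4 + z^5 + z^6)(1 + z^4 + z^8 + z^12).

(1 + z^2 + z^4 + z^6) has coefficients 1,0,1,0,1,0,1 for degrees 0…6.
(1 + z + z^3) has coefficients 1,1,0,1,0,0,0,0,0,0,0,0 for degrees 0…11.
Multiplying by (z + z^2 + z^3 + z^4 + z^5 + z^6) gives running coefficients 0,1,2,2,3,3,3,2,1,1,0,0 for degrees 0…11.
Finally multiplying by (1 + z^4 + z^8 + z^12), the product of all factors after the first has coefficients 0,1,2,2,3,4,5,4,4,5,5,4 for degrees 0…11.
[z^11] = 1·4 + 1·5 + 1·4 + 1·4 = 17.

17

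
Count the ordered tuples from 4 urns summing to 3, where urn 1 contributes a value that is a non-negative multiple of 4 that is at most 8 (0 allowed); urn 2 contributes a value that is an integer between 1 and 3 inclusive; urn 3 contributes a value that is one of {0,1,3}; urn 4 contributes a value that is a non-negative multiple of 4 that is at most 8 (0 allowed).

2

The generating function for the choices is (1 + y^4 + y^8)·(y + y^2 + y^3)·(1 + y + y^3)·(1 + y^4 + y^8); the count is [y^3].
(1 + y^4 + y^8) has coefficients 1,0,0,0 for degrees 0…3.
(y + y^2 + y^3) has coefficients 0,1,1,1 for degrees 0…3.
Multiplying by (1 + y + y^3) gives running coefficients 0,1,2,2 for degrees 0…3.
Finally multiplying by (1 + y^4 + y^8), the product of all factors after the first has coefficients 0,1,2,2 for degrees 0…3.
[y^3] = 1·2 = 2.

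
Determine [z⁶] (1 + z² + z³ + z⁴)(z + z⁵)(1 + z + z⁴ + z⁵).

(1 + z² + z³ + z⁴) has coefficients 1,0,1,1,1 for degrees 0…4.
(z + z⁵) has coefficients 0,1,0,0,0,1,0 for degrees 0…6.
Finally multiplying by (1 + z + z⁴ + z⁵), the product of all factors after the first has coefficients 0,1,1,0,0,2,2 for degrees 0…6.
[z⁶] = 1·2 + 1·0 + 1·0 + 1·1 = 3.

3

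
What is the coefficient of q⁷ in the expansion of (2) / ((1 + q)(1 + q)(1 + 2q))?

-1004

The denominator gives the recurrence a_n = −4a_(n−1) − 5a_(n−2) − 2a_(n−3) for n ≥ 3; the numerator fixes a_0 = 2, a_1 = -8, a_2 = 22.
Iterating: 2, -8, 22, -52, 114, -240, 494, -1004, so a_7 = -1004.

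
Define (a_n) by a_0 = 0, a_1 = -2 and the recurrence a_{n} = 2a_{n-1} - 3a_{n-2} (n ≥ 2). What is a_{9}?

The ordinary generating function has denominator 1 - 2z + 3z^2.
Iterating the recurrence: a_0,…,a_{9} = 0, -2, -4, -2, 8, 22, 20, -26, -112, -146.

-146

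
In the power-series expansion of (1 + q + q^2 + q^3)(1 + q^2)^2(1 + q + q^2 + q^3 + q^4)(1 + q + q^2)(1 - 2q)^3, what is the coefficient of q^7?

(1 + q + q^2 + q^3) has coefficients 1,1,1,1 for degrees 0…3.
(1 + q^2)^2 has coefficients 1,0,2,0,1,0,0,0 for degrees 0…7.
Multiplying by (1 + q + q^2 + q^3 + q^4) gives running coefficients 1,1,3,3,4,3,3,1 for degrees 0…7.
Multiplying by (1 + q + q^2) gives running coefficients 1,2,5,7,10,10,10,7 for degrees 0…7.
Finally multiplying by (1 - 2q)^3, the product of all factors after the first has coefficients 1,-4,5,-7,12,-6,14,-13 for degrees 0…7.
[q^7] = 1·(-13) + 1·14 + 1·(-6) + 1·12 = 7.

7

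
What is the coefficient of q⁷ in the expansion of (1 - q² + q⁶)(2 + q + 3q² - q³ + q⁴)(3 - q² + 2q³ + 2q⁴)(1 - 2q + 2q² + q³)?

(1 - q² + q⁶) has coefficients 1,0,-1,0,0,0,1 for degrees 0…6.
(2 + q + 3q² - q³ + q⁴) has coefficients 2,1,3,-1,1,0,0,0 for degrees 0…7.
Multiplying by (3 - q² + 2q³ + 2q⁴) gives running coefficients 6,3,7,0,6,9,3,0 for degrees 0…7.
Finally multiplying by (1 - 2q + 2q² + q³), the product of all factors after the first has coefficients 6,-9,13,-2,23,4,-3,18 for degrees 0…7.
[q⁷] = 1·18 − 1·4 + 1·(-9) = 5.

5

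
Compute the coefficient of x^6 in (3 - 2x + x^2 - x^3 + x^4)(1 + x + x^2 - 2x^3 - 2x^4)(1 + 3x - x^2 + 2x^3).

-8

(3 - 2x + x^2 - x^3 + x^4) has coefficients 3,-2,1,-1,1 for degrees 0…4.
(1 + x + x^2 - 2x^3 - 2x^4) has coefficients 1,1,1,-2,-2,0,0 for degrees 0…6.
Finally multiplying by (1 + 3x - x^2 + 2x^3), the product of all factors after the first has coefficients 1,4,3,2,-7,-2,-2 for degrees 0…6.
[x^6] = 3·(-2) − 2·(-2) + 1·(-7) − 1·2 + 1·3 = -8.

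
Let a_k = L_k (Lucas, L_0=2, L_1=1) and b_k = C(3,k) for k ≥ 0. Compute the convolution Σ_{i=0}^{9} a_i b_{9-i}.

This is [x^9] in the product of the two ordinary generating functions.
Σ = 2·0 + 1·0 + 3·0 + 4·0 + 7·0 + 11·0 + 18·1 + 29·3 + 47·3 + 76·1 = 322.

322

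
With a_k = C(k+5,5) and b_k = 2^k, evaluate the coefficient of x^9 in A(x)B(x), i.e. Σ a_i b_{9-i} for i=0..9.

27824

This is [x^9] in the product of the two ordinary generating functions.
Σ = 1·512 + 6·256 + 21·128 + 56·64 + 126·32 + 252·16 + 462·8 + 792·4 + 1287·2 + 2002·1 = 27824.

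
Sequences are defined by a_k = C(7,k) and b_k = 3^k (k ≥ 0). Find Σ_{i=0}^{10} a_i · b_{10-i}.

This is [x^10] in the product of the two ordinary generating functions.
Σ = 1·59049 + 7·19683 + 21·6561 + 35·2187 + 35·729 + 21·243 + 7·81 + 1·27 + 0·9 + 0·3 + 0·1 = 442368.

442368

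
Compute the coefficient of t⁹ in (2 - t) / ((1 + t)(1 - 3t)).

Partial fractions give a closed form: a_n = (3/4)·(-1)^n + (5/4)·3^n.
At n = 9: a_9 = 24603.

24603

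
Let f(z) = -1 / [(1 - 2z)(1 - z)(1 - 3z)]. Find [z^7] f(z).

-9330

Partial fractions give a closed form: a_n = (4)·2^n + (-1/2)·1^n + (-9/2)·3^n.
At n = 7: a_7 = -9330.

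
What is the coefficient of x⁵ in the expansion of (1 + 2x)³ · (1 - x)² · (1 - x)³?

-11

(1 + 2x)³ has coefficients 1,6,12,8 for degrees 0…3.
(1 - x)² has coefficients 1,-2,1,0,0,0 for degrees 0…5.
Finally multiplying by (1 - x)³, the product of all factors after the first has coefficients 1,-5,10,-10,5,-1 for degrees 0…5.
[x⁵] = 1·(-1) + 6·5 + 12·(-10) + 8·10 = -11.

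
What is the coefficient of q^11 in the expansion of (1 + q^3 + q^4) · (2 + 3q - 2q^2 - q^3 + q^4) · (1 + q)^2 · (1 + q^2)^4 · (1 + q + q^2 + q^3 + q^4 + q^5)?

(1 + q^3 + q^4) has coefficients 1,0,0,1,1 for degrees 0…4.
(2 + 3q - 2q^2 - q^3 + q^4) has coefficients 2,3,-2,-1,1,0,0,0,0,0,0,0 for degrees 0…11.
Multiplying by (1 + q)^2 gives running coefficients 2,7,6,-2,-3,1,1,0,0,0,0,0 for degrees 0…11.
Multiplying by (1 + q^2)^4 gives running coefficients 2,7,14,26,33,35,33,20,12,5,0,2 for degrees 0…11.
Finally multiplying by (1 + q + q^2 + q^3 + q^4 + q^5), the product of all factors after the first has coefficients 2,9,23,49,82,117,148,161,159,138,105,72 for degrees 0…11.
[q^11] = 1·72 + 1·159 + 1·161 = 392.

392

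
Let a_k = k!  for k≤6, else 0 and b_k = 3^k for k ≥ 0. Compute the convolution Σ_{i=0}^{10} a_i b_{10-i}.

209952

Write out a_i and b_{10-i} for i = 0,…,10 and sum the products.
Σ = 1·59049 + 1·19683 + 2·6561 + 6·2187 + 24·729 + 120·243 + 720·81 + 0·27 + 0·9 + 0·3 + 0·1 = 209952.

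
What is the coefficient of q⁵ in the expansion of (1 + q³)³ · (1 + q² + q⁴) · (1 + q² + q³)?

(1 + q³)³ has coefficients 1,0,0,3,0,0 for degrees 0…5.
(1 + q² + q⁴) has coefficients 1,0,1,0,1,0 for degrees 0…5.
Finally multiplying by (1 + q² + q³), the product of all factors after the first has coefficients 1,0,2,1,2,1 for degrees 0…5.
[q⁵] = 1·1 + 3·2 = 7.

7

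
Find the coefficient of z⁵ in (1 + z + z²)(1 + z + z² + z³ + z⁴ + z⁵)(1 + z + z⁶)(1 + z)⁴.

(1 + z + z²) has coefficients 1,1,1 for degrees 0…2.
(1 + z + z² + z³ + z⁴ + z⁵) has coefficients 1,1,1,1,1,1 for degrees 0…5.
Multiplying by (1 + z + z⁶) gives running coefficients 1,2,2,2,2,2 for degrees 0…5.
Finally multiplying by (1 + z)⁴, the product of all factors after the first has coefficients 1,6,16,26,31,32 for degrees 0…5.
[z⁵] = 1·32 + 1·31 + 1·26 = 89.

89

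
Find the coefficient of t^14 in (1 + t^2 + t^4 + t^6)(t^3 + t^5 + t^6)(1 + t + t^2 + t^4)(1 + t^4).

7

(1 + t^2 + t^4 + t^6) has coefficients 1,0,1,0,1,0,1 for degrees 0…6.
(t^3 + t^5 + t^6) has coefficients 0,0,0,1,0,1,1,0,0,0,0,0,0,0,0 for degrees 0…14.
Multiplying by (1 + t + t^2 + t^4) gives running coefficients 0,0,0,1,1,2,2,3,1,1,1,0,0,0,0 for degrees 0…14.
Finally multiplying by (1 + t^4), the product of all factors after the first has coefficients 0,0,0,1,1,2,2,4,2,3,3,3,1,1,1 for degrees 0…14.
[t^14] = 1·1 + 1·1 + 1·3 + 1·2 = 7.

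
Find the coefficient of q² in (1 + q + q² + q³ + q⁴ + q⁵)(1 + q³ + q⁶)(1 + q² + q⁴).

2

(1 + q + q² + q³ + q⁴ + q⁵) has coefficients 1,1,1 for degrees 0…2.
(1 + q³ + q⁶) has coefficients 1,0,0 for degrees 0…2.
Finally multiplying by (1 + q² + q⁴), the product of all factors after the first has coefficients 1,0,1 for degrees 0…2.
[q²] = 1·1 + 1·0 + 1·1 = 2.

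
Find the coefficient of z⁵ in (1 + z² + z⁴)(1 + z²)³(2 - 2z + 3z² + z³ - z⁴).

-10

(1 + z² + z⁴) has coefficients 1,0,1,0,1 for degrees 0…4.
(1 + z²)³ has coefficients 1,0,3,0,3,0 for degrees 0…5.
Finally multiplying by (2 - 2z + 3z² + z³ - z⁴), the product of all factors after the first has coefficients 2,-2,9,-5,14,-3 for degrees 0…5.
[z⁵] = 1·(-3) + 1·(-5) + 1·(-2) = -10.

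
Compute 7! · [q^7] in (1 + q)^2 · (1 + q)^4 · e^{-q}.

The EGF product rule gives c_7 = Σ_{k_1+k_2+k_3=7} C(7; k_1,k_2,k_3) · ∏ g_i(k_i), where (1+q)^2 gives the falling factorial (2)_k; (1+q)^4 gives the falling factorial (4)_k; e^{-q} gives (-1)^k.
g_1(k) for k = 0…7: 1, 2, 2, 0, 0, 0, 0, 0.
g_2(k) for k = 0…7: 1, 4, 12, 24, 24, 0, 0, 0.
g_3(k) for k = 0…7: 1, -1, 1, -1, 1, -1, 1, -1.
First combine the last two factors: h(k) = Σ_j C(k,j)·g_2(j)·g_3(k−j) for k = 0…7: 1, 3, 5, -1, -15, 19, 37, -225.
c_7 = Σ_k C(7,k)·g_1(k)·h(7−k) = 1·1·(-225) + 7·2·37 + 21·2·19 = −225 + 518 + 798 = 1091.

1091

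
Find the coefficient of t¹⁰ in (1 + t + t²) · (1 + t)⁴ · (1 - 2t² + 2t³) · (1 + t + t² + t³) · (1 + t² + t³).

(1 + t + t²) has coefficients 1,1,1 for degrees 0…2.
(1 + t)⁴ has coefficients 1,4,6,4,1,0,0,0,0,0,0 for degrees 0…10.
Multiplying by (1 - 2t² + 2t³) gives running coefficients 1,4,4,-2,-3,4,6,2,0,0,0 for degrees 0…10.
Multiplying by (1 + t + t² + t³) gives running coefficients 1,5,9,7,3,3,5,9,12,8,2 for degrees 0…10.
Finally multiplying by (1 + t² + t³), the product of all factors after the first has coefficients 1,5,10,13,17,19,15,15,20,22,23 for degrees 0…10.
[t¹⁰] = 1·23 + 1·22 + 1·20 = 65.

65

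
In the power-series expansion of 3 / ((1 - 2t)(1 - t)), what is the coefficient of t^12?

Partial fractions give a closed form: a_n = (6)·2^n + (-3)·1^n.
At n = 12: a_12 = 24573.

24573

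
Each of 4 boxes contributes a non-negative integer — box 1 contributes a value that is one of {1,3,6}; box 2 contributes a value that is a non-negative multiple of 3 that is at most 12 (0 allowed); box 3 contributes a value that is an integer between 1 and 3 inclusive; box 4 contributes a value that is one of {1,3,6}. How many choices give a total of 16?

9

The generating function for the choices is (t + t³ + t⁶)·(1 + t³ + t⁶ + t⁹ + t¹²)·(t + t² + t³)·(t + t³ + t⁶); the count is [t¹⁶].
(t + t³ + t⁶) has coefficients 0,1,0,1,0,0,1 for degrees 0…6.
(1 + t³ + t⁶ + t⁹ + t¹²) has coefficients 1,0,0,1,0,0,1,0,0,1,0,0,1,0,0,0,0 for degrees 0…16.
Multiplying by (t + t² + t³) gives running coefficients 0,1,1,1,1,1,1,1,1,1,1,1,1,1,1,1,0 for degrees 0…16.
Finally multiplying by (t + t³ + t⁶), the product of all factors after the first has coefficients 0,0,1,1,2,2,2,3,3,3,3,3,3,3,3,3,3 for degrees 0…16.
[t¹⁶] = 1·3 + 1·3 + 1·3 = 9.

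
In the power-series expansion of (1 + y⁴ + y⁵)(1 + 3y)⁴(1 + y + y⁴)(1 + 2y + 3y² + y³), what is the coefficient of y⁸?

(1 + y⁴ + y⁵) has coefficients 1,0,0,0,1,1 for degrees 0…5.
(1 + 3y)⁴ has coefficients 1,12,54,108,81,0,0,0,0 for degrees 0…8.
Multiplying by (1 + y + y⁴) gives running coefficients 1,13,66,162,190,93,54,108,81 for degrees 0…8.
Finally multiplying by (1 + 2y + 3y² + y³), the product of all factors after the first has coefficients 1,15,95,334,725,1025,972,685,552 for degrees 0…8.
[y⁸] = 1·552 + 1·725 + 1·334 = 1611.

1611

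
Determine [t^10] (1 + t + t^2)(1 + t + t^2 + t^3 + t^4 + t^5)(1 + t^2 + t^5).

3

(1 + t + t^2) has coefficients 1,1,1 for degrees 0…2.
(1 + t + t^2 + t^3 + t^4 + t^5) has coefficients 1,1,1,1,1,1,0,0,0,0,0 for degrees 0…10.
Finally multiplying by (1 + t^2 + t^5), the product of all factors after the first has coefficients 1,1,2,2,2,3,2,2,1,1,1 for degrees 0…10.
[t^10] = 1·1 + 1·1 + 1·1 = 3.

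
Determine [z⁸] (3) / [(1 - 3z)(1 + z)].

The denominator gives the recurrence a_n = 2a_(n−1) + 3a_(n−2) for n ≥ 3; the numerator fixes a_0 = 3, a_1 = 6, a_2 = 21.
Iterating: 3, 6, 21, 60, 183, 546, 1641, 4920, 14763, so a_8 = 14763.

14763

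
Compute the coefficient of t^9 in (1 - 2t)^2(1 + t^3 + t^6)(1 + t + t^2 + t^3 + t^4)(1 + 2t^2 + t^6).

(1 - 2t)^2 has coefficients 1,-4,4 for degrees 0…2.
(1 + t^3 + t^6) has coefficients 1,0,0,1,0,0,1,0,0,0 for degrees 0…9.
Multiplying by (1 + t + t^2 + t^3 + t^4) gives running coefficients 1,1,1,2,2,1,2,2,1,1 for degrees 0…9.
Finally multiplying by (1 + 2t^2 + t^6), the product of all factors after the first has coefficients 1,1,3,4,4,5,7,5,6,7 for degrees 0…9.
[t^9] = 1·7 − 4·6 + 4·5 = 3.

3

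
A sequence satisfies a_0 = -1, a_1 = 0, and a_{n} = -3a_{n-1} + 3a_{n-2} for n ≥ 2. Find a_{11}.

The ordinary generating function has denominator 1 + 3y - 3y^2.
Iterating the recurrence: a_0,…,a_{11} = -1, 0, -3, 9, -36, 135, -513, 1944, -7371, 27945, -105948, 401679.

401679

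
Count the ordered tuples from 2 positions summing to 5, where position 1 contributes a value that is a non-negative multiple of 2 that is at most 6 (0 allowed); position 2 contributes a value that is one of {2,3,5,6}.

The generating function for the choices is (1 + t^2 + t^4 + t^6)·(t^2 + t^3 + t^5 + t^6); the count is [t^5].
(1 + t^2 + t^4 + t^6) has coefficients 1,0,1,0,1,0 for degrees 0…5.
(t^2 + t^3 + t^5 + t^6) has coefficients 0,0,1,1,0,1 for degrees 0…5.
[t^5] = 1·1 + 1·1 + 1·0 = 2.

2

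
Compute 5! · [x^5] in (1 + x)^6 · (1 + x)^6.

The EGF product rule gives c_5 = Σ_{k_1+k_2=5} C(5; k_1,k_2) · ∏ g_i(k_i), where (1+x)^6 gives the falling factorial (6)_k; (1+x)^6 gives the falling factorial (6)_k.
g_1(k) for k = 0…5: 1, 6, 30, 120, 360, 720.
g_2(k) for k = 0…5: 1, 6, 30, 120, 360, 720.
c_5 = Σ_k C(5,k)·g_1(k)·g_2(5−k) = 1·1·720 + 5·6·360 + 10·30·120 + 10·120·30 + 5·360·6 + 1·720·1 = 720 + 10800 + 36000 + 36000 + 10800 + 720 = 95040.

95040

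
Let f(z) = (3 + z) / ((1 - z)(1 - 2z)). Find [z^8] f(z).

1788

Partial fractions give a closed form: a_n = (-4)·1^n + (7)·2^n.
At n = 8: a_8 = 1788.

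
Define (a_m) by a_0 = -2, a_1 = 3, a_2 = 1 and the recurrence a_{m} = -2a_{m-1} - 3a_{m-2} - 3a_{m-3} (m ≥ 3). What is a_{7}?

The ordinary generating function has denominator 1 + 2z + 3z^2 + 3z^3.
Iterating the recurrence: a_0,…,a_{7} = -2, 3, 1, -5, -2, 16, -11, -20.

-20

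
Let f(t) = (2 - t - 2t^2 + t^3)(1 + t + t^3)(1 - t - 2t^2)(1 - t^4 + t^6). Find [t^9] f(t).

(2 - t - 2t^2 + t^3) has coefficients 2,-1,-2,1 for degrees 0…3.
(1 + t + t^3) has coefficients 1,1,0,1,0,0,0,0,0,0 for degrees 0…9.
Multiplying by (1 - t - 2t^2) gives running coefficients 1,0,-3,-1,-1,-2,0,0,0,0 for degrees 0…9.
Finally multiplying by (1 - t^4 + t^6), the product of all factors after the first has coefficients 1,0,-3,-1,-2,-2,4,1,-2,1 for degrees 0…9.
[t^9] = 2·1 − 1·(-2) − 2·1 + 1·4 = 6.

6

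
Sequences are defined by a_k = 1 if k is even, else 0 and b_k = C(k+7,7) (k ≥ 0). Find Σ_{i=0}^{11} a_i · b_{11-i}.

47616

The convolution is the t^11 coefficient of A(t)B(t).
Σ = 1·31824 + 0·19448 + 1·11440 + 0·6435 + 1·3432 + 0·1716 + 1·792 + 0·330 + 1·120 + 0·36 + 1·8 + 0·1 = 47616.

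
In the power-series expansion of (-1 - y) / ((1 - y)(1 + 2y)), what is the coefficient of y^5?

10

Partial fractions give a closed form: a_n = (-2/3)·1^n + (-1/3)·(-2)^n.
At n = 5: a_5 = 10.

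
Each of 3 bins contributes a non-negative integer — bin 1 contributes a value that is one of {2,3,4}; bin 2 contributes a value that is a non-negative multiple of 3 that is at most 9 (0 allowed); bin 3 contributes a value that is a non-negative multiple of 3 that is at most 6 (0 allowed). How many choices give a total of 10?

3

The generating function for the choices is (x^2 + x^3 + x^4)·(1 + x^3 + x^6 + x^9)·(1 + x^3 + x^6); the count is [x^10].
(x^2 + x^3 + x^4) has coefficients 0,0,1,1,1 for degrees 0…4.
(1 + x^3 + x^6 + x^9) has coefficients 1,0,0,1,0,0,1,0,0,1,0 for degrees 0…10.
Finally multiplying by (1 + x^3 + x^6), the product of all factors after the first has coefficients 1,0,0,2,0,0,3,0,0,3,0 for degrees 0…10.
[x^10] = 1·0 + 1·0 + 1·3 = 3.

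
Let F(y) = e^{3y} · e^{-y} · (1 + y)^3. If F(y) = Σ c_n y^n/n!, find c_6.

3040

The EGF product rule gives c_6 = Σ_{k_1+k_2+k_3=6} C(6; k_1,k_2,k_3) · ∏ g_i(k_i), where e^{3y} gives (3)^k; e^{-y} gives (-1)^k; (1+y)^3 gives the falling factorial (3)_k.
g_1(k) for k = 0…6: 1, 3, 9, 27, 81, 243, 729.
g_2(k) for k = 0…6: 1, -1, 1, -1, 1, -1, 1.
g_3(k) for k = 0…6: 1, 3, 6, 6, 0, 0, 0.
First combine the last two factors: h(k) = Σ_j C(k,j)·g_2(j)·g_3(k−j) for k = 0…6: 1, 2, 1, -4, 1, 14, -47.
c_6 = Σ_k C(6,k)·g_1(k)·h(6−k) = 1·1·(-47) + 6·3·14 + 15·9·1 + 20·27·(-4) + 15·81·1 + 6·243·2 + 1·729·1 = −47 + 252 + 135 − 2160 + 1215 + 2916 + 729 = 3040.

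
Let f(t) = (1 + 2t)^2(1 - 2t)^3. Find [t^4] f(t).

(1 + 2t)^2 has coefficients 1,4,4 for degrees 0…2.
(1 - 2t)^3 has coefficients 1,-6,12,-8,0 for degrees 0…4.
[t^4] = 1·0 + 4·(-8) + 4·12 = 16.

16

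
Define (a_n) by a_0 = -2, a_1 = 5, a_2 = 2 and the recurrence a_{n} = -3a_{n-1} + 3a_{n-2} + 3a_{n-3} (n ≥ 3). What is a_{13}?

The ordinary generating function has denominator 1 + 3x - 3x^2 - 3x^3.
Iterating the recurrence: a_0,…,a_{13} = -2, 5, 2, 3, 12, -21, 108, -351, 1314, -4671, 16902, -60777, 219024, -788697.

-788697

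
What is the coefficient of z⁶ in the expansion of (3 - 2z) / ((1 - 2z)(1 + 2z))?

Partial fractions give a closed form: a_n = (1)·2^n + (2)·(-2)^n.
At n = 6: a_6 = 192.

192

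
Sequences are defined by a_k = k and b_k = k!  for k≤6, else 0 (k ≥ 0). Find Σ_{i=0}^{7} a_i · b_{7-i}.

1079

This is [x^7] in the product of the two ordinary generating functions.
Σ = 0·0 + 1·720 + 2·120 + 3·24 + 4·6 + 5·2 + 6·1 + 7·1 = 1079.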